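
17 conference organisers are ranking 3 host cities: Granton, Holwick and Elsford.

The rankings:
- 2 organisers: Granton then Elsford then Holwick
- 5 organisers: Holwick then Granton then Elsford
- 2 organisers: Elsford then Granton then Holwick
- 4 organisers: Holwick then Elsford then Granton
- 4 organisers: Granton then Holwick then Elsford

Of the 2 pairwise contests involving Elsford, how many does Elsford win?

0

Elsford against each rival (17 organisers):
Elsford vs Granton: Granton, 11–6.
Elsford vs Holwick: 4 to 13, Holwick.
Elsford beats no one; loses to Granton, Holwick — 0 pairwise wins.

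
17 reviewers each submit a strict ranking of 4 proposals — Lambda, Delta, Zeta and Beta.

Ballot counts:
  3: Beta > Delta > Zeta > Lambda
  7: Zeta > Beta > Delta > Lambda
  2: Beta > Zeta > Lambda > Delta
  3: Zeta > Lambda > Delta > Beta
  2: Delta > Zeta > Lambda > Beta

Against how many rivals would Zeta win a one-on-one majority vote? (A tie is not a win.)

Zeta against each rival (17 reviewers):
Zeta–Lambda: Zeta 17–0.
Zeta vs Delta: Zeta wins 12–5.
Zeta vs Beta: Zeta, 12–5.
Zeta beats Lambda, Delta, Beta — 3 pairwise wins.

3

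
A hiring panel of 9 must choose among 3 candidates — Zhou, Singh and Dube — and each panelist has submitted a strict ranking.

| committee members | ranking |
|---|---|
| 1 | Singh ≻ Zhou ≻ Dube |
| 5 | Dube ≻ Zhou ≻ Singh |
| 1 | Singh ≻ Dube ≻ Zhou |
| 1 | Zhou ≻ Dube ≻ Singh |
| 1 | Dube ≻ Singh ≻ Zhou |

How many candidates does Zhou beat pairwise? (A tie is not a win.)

Zhou against each rival (9 committee members):
Zhou vs Singh: Zhou preferred on 5+1 = 6 ballots; Zhou wins 6–3.
Zhou vs Dube: 2 to 7, Dube.
Zhou beats Singh; loses to Dube — 1 pairwise win.

1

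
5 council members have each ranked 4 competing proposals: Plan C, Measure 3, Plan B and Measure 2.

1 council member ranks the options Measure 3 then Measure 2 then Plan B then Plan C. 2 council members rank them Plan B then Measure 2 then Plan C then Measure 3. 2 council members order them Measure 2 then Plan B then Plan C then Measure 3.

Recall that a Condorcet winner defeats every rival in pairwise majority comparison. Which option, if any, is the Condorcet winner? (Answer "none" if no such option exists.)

Measure 2

Head-to-head results (5 council members):
Plan C vs Measure 3: 2+2 = 4 for Plan C, 1 for Measure 3 — Plan C by 4–1.
Plan C vs Plan B: Plan C is ranked higher on 0 ballots, Plan B on 5. Plan B wins 5–0.
Plan C vs Measure 2: Plan C preferred on 0 ballots; Measure 2 wins 5–0.
Measure 3 vs Plan B: 1 to 4, Plan B.
Measure 3 vs Measure 2: Measure 2 wins 4–1.
Plan B vs Measure 2: 2 for Plan B, 3 for Measure 2 — Measure 2 by 3–2.
Only Measure 2 has no losses; Measure 2 is the Condorcet winner.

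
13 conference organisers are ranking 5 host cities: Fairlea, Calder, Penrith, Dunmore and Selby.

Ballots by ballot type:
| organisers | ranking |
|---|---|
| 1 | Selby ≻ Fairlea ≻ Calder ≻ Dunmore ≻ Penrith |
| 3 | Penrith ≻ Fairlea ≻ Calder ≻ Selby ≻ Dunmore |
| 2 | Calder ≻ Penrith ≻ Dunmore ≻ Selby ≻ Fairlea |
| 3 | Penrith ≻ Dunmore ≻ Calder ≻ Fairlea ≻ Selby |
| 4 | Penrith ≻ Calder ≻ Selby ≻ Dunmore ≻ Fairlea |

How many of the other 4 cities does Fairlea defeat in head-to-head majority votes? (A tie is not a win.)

0

Fairlea against each rival (13 organisers):
Fairlea vs Calder: Calder, 9–4.
Fairlea–Penrith: Penrith 12–1.
Fairlea–Dunmore: Dunmore 9–4.
Fairlea vs Selby: Selby, 7–6.
Fairlea beats no one; loses to Calder, Penrith, Dunmore, Selby — 0 pairwise wins.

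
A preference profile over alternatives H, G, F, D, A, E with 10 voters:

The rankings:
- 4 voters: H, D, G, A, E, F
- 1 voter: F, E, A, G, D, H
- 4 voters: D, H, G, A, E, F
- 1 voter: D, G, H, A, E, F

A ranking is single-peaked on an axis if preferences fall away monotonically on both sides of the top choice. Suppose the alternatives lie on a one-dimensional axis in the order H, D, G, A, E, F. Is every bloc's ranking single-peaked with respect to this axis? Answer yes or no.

yes

Axis positions: H=1, D=2, G=3, A=4, E=5, F=6.
Bloc 1 (peak H at position 1): ranking walks positions 1-2-3-4-5-6, expanding outward from the peak — single-peaked.
Bloc 2 (peak F at position 6): ranking walks positions 6-5-4-3-2-1, expanding outward from the peak — single-peaked.
Bloc 3 (peak D at position 2): ranking walks positions 2-1-3-4-5-6, expanding outward from the peak — single-peaked.
Bloc 4 (peak D at position 2): ranking walks positions 2-3-1-4-5-6, expanding outward from the peak — single-peaked.
Every ranking is single-peaked on this axis.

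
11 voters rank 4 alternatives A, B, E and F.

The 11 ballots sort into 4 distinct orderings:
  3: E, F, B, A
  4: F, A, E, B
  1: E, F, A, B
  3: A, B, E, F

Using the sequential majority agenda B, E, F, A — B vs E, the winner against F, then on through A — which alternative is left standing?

A

Round 1: B vs E — 3–8, E advances.
Round 2: E vs F — 7–4, E advances.
Round 3: E vs A — 4–7, A advances.
A survives the agenda.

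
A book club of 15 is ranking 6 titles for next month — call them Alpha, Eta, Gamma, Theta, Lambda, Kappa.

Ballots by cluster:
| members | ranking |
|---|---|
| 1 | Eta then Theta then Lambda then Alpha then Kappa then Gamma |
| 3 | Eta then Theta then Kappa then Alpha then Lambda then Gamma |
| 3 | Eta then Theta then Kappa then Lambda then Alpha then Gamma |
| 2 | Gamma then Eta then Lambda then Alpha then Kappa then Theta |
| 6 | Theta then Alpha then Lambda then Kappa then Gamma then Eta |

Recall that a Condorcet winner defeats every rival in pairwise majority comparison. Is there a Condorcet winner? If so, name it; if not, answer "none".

Pairwise majorities:
Alpha vs Eta: Eta, 9–6.
Alpha vs Gamma: Alpha, 13–2.
Alpha–Theta: Theta 13–2.
Alpha vs Lambda: Alpha, 9–6.
Alpha vs Kappa: Alpha wins 9–6.
Eta vs Gamma: Gamma, 8–7.
Eta vs Theta: Eta, 9–6.
Eta vs Lambda: Eta wins 9–6.
Eta vs Kappa: Eta wins 9–6.
Gamma vs Theta: Theta wins 13–2.
Gamma–Lambda: Lambda 13–2.
Gamma vs Kappa: Kappa wins 13–2.
Theta vs Lambda: Theta, 13–2.
Theta–Kappa: Theta 13–2.
Lambda–Kappa: Lambda 9–6.
No book is unbeaten: Alpha loses to Eta; Eta loses to Gamma; Gamma loses to Alpha; Theta loses to Eta; Lambda loses to Alpha; Kappa loses to Alpha. In particular Alpha beats Gamma beats Eta beats Alpha is a majority cycle — no Condorcet winner exists.

none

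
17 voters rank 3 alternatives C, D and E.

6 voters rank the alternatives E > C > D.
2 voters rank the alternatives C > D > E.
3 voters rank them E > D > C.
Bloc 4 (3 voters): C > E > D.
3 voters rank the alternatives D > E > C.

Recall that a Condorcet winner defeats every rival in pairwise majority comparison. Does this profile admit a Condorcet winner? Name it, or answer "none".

E

Check each pair by majority over 17 ballots:
C vs D: 6+2+3 = 11 for C, 6 for D — C by 11–6.
C vs E: 2+3 = 5 for C, 12 for E — E by 12–5.
D vs E: D is ranked higher on 2+3 = 5 ballots, E on 12. E wins 12–5.
E beats each of C, D — E is the Condorcet winner.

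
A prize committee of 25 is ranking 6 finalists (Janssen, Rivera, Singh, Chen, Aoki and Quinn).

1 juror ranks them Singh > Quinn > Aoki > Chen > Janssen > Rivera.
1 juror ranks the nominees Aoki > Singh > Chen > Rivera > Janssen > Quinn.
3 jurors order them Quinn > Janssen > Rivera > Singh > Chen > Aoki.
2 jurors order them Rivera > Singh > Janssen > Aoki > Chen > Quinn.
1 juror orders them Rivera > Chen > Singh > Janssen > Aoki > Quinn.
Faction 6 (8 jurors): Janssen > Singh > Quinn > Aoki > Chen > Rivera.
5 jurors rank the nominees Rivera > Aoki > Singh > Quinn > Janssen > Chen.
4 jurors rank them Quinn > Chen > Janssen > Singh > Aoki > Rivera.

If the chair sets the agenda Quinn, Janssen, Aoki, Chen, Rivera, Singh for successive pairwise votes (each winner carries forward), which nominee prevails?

Round 1: Quinn vs Janssen — 13–12, Quinn advances.
Round 2: Quinn vs Aoki — 16–9, Quinn advances.
Round 3: Quinn vs Chen — 21–4, Quinn advances.
Round 4: Quinn vs Rivera — 16–9, Quinn advances.
Round 5: Quinn vs Singh — 7–18, Singh advances.
Singh survives the agenda.

Singh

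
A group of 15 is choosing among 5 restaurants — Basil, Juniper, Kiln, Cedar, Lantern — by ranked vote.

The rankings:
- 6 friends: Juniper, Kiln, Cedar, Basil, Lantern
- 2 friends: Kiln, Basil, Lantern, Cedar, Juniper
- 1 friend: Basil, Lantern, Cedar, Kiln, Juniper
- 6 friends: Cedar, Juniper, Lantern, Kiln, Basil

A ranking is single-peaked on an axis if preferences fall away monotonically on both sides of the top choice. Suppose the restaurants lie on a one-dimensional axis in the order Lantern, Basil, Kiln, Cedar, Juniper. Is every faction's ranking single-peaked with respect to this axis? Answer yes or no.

no

Axis positions: Lantern=1, Basil=2, Kiln=3, Cedar=4, Juniper=5.
Faction 1: ranking walks positions 5-3-4-2-1; Kiln is ranked above Cedar even though Cedar lies between Kiln and the peak Juniper on the axis — preferences dip and rise again. Not single-peaked.
Faction 2 (peak Kiln at position 3): ranking walks positions 3-2-1-4-5, expanding outward from the peak — single-peaked.
Faction 3: ranking walks positions 2-1-4-3-5; Cedar is ranked above Kiln even though Kiln lies between Cedar and the peak Basil on the axis — preferences dip and rise again. Not single-peaked.
Faction 4: ranking walks positions 4-5-1-3-2; Lantern is ranked above Kiln even though Kiln lies between Lantern and the peak Cedar on the axis — preferences dip and rise again. Not single-peaked.
Faction 1 violates single-peakedness, so the profile is not single-peaked on this axis.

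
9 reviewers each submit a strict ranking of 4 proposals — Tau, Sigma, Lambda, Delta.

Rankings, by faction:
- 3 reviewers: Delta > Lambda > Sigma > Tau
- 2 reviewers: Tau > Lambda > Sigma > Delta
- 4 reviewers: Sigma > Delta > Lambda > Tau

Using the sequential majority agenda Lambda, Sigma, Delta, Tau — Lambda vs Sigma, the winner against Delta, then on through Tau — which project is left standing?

Round 1: Lambda vs Sigma — 5–4, Lambda advances.
Round 2: Lambda vs Delta — 2–7, Delta advances.
Round 3: Delta vs Tau — 7–2, Delta advances.
Delta survives the agenda.

Delta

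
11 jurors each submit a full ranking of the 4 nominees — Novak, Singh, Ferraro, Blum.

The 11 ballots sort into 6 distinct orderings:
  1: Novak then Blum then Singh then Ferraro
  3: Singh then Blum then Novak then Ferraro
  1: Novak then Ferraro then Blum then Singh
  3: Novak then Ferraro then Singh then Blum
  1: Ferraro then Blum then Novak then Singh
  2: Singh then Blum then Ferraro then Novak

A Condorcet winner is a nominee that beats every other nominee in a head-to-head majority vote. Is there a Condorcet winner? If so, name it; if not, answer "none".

Head-to-head results (11 jurors):
Novak–Singh: Novak 6–5.
Novak vs Ferraro: Novak wins 8–3.
Novak vs Blum: Blum, 6–5.
Singh vs Ferraro: Singh wins 6–5.
Singh–Blum: Singh 8–3.
Ferraro–Blum: Blum 6–5.
Each nominee drops at least one matchup (Novak loses to Blum; Singh loses to Novak; Ferraro loses to Novak; Blum loses to Singh); the cycle Novak > Singh > Blum > Novak rules out a Condorcet winner.

none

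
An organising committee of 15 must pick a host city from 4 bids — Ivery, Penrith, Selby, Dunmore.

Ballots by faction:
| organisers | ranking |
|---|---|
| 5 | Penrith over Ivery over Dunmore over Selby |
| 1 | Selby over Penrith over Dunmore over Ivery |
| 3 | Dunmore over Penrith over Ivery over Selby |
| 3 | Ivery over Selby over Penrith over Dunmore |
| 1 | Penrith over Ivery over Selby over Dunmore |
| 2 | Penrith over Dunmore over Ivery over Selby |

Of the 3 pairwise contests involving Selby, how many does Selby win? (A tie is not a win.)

Selby against each rival (15 organisers):
Selby vs Ivery: Selby is ranked higher on 1 ballot, Ivery on 14. Ivery wins 14–1.
Selby vs Penrith: Selby preferred on 1+3 = 4 ballots; Penrith wins 11–4.
Selby vs Dunmore: 1+3+1 = 5 for Selby, 10 for Dunmore — Dunmore by 10–5.
Selby beats no one; loses to Ivery, Penrith, Dunmore — 0 pairwise wins.

0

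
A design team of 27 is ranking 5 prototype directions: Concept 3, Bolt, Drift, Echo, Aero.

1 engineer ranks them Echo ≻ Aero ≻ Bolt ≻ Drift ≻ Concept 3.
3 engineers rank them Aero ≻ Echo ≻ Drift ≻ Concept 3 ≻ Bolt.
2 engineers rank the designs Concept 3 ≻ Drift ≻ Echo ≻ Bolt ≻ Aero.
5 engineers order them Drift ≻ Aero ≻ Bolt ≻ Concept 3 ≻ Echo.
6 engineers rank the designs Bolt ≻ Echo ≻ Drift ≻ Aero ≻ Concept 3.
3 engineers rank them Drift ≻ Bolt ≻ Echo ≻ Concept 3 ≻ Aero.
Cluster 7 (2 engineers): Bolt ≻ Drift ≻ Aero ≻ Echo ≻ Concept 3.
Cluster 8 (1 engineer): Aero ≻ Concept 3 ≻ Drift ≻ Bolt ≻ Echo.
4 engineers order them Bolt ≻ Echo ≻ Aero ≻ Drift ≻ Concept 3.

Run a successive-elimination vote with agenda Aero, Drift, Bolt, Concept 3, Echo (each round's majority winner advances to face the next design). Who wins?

Round 1: Aero vs Drift — 9–18, Drift advances.
Round 2: Drift vs Bolt — 14–13, Drift advances.
Round 3: Drift vs Concept 3 — 24–3, Drift advances.
Round 4: Drift vs Echo — 13–14, Echo advances.
Echo survives the agenda.

Echo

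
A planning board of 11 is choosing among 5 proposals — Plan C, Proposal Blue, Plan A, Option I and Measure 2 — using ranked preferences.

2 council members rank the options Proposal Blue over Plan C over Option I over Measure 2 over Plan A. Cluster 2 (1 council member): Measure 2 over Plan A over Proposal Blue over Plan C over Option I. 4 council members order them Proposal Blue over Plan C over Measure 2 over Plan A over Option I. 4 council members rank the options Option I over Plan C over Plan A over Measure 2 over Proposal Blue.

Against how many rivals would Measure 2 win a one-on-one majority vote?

1

Measure 2 against each rival (11 council members):
Measure 2 vs Plan C: Plan C wins 10–1.
Measure 2–Proposal Blue: Proposal Blue 6–5.
Measure 2 vs Plan A: Measure 2 preferred on 2+1+4 = 7 ballots; Measure 2 wins 7–4.
Measure 2 vs Option I: 1+4 = 5 for Measure 2, 6 for Option I — Option I by 6–5.
Measure 2 beats Plan A; loses to Plan C, Proposal Blue, Option I — 1 pairwise win.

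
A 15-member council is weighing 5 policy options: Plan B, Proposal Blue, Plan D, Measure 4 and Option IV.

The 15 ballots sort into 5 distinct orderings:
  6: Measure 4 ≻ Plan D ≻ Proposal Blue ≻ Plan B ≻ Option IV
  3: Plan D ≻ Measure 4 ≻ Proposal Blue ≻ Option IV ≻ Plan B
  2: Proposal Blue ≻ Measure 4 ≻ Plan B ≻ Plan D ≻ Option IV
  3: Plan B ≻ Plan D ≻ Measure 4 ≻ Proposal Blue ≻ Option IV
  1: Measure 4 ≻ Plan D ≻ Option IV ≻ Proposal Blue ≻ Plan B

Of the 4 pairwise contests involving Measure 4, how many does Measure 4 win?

4

Measure 4 against each rival (15 council members):
Measure 4–Plan B: Measure 4 12–3.
Measure 4 vs Proposal Blue: Measure 4 preferred on 6+3+3+1 = 13 ballots; Measure 4 wins 13–2.
Measure 4–Plan D: Measure 4 9–6.
Measure 4 vs Option IV: Measure 4 is ranked higher on 6+3+2+3+1 = 15 ballots, Option IV on 0. Measure 4 wins 15–0.
Measure 4 beats Plan B, Proposal Blue, Plan D, Option IV — 4 pairwise wins.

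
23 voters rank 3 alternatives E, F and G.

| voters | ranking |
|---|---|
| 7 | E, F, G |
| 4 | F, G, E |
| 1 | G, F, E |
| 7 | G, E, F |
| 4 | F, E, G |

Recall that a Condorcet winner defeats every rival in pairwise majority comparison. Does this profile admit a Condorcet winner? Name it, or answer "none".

none

Check each pair by majority over 23 ballots:
E vs F: E, 14–9.
E vs G: G wins 12–11.
F vs G: F wins 15–8.
No alternative is unbeaten: E loses to G; F loses to E; G loses to F. In particular E beats F beats G beats E is a majority cycle — no Condorcet winner exists.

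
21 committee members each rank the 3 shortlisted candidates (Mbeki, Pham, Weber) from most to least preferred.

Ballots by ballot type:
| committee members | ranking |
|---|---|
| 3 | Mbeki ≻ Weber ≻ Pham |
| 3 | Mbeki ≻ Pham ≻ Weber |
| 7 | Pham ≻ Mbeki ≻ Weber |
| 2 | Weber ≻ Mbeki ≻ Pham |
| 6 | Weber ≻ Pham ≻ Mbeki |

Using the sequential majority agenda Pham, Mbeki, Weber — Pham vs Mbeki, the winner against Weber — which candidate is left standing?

Round 1: Pham vs Mbeki — 13–8, Pham advances.
Round 2: Pham vs Weber — 10–11, Weber advances.
The agenda winner is Weber.

Weber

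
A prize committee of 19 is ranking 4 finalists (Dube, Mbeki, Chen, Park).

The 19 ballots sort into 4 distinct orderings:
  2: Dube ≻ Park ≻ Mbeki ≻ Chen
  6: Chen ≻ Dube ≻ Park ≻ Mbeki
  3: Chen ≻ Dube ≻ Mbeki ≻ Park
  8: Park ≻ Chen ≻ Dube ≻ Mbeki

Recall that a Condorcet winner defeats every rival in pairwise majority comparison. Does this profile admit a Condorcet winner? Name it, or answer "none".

none

Check each pair by majority over 19 ballots:
Dube vs Mbeki: Dube is ranked higher on 2+6+3+8 = 19 ballots, Mbeki on 0. Dube wins 19–0.
Dube vs Chen: 2 for Dube, 17 for Chen — Chen by 17–2.
Dube vs Park: Dube preferred on 2+6+3 = 11 ballots; Dube wins 11–8.
Mbeki vs Chen: 2 to 17, Chen.
Mbeki vs Park: Mbeki preferred on 3 ballots; Park wins 16–3.
Chen vs Park: 9 to 10, Park.
No nominee is unbeaten: Dube loses to Chen; Mbeki loses to Dube; Chen loses to Park; Park loses to Dube. In particular Dube → Park → Chen → Dube is a majority cycle — no Condorcet winner exists.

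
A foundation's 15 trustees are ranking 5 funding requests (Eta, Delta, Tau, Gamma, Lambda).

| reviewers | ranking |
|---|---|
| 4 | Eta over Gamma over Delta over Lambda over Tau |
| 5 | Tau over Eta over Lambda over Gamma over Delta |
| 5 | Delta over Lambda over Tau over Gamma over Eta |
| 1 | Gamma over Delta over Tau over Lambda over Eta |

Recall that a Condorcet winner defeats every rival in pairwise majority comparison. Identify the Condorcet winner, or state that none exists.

none

Pairwise majorities:
Eta–Delta: Eta 9–6.
Eta vs Tau: Tau, 11–4.
Eta–Gamma: Eta 9–6.
Eta vs Lambda: Eta wins 9–6.
Delta vs Tau: Delta wins 10–5.
Delta vs Gamma: Gamma, 10–5.
Delta vs Lambda: Delta, 10–5.
Tau vs Gamma: Tau wins 10–5.
Tau–Lambda: Lambda 9–6.
Gamma vs Lambda: Lambda wins 10–5.
No project is unbeaten: Eta loses to Tau; Delta loses to Eta; Tau loses to Delta; Gamma loses to Eta; Lambda loses to Eta. In particular Eta > Delta > Tau > Eta is a majority cycle — no Condorcet winner exists.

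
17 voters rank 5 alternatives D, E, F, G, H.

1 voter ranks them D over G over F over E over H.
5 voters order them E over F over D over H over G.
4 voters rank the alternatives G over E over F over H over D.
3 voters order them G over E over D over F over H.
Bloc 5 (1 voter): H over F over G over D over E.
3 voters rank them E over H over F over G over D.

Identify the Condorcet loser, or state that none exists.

none

Head-to-head results (17 voters):
D vs E: D is ranked higher on 1+1 = 2 ballots, E on 15. E wins 15–2.
D vs F: F, 13–4.
D vs G: 1+5 = 6 for D, 11 for G — G by 11–6.
D vs H: D, 9–8.
E vs F: E wins 15–2.
E vs G: G wins 9–8.
E vs H: E preferred on 1+5+4+3+3 = 16 ballots; E wins 16–1.
F vs G: F, 9–8.
F vs H: F wins 13–4.
G–H: H 9–8.
Every alternative wins at least one matchup (D beats H; E beats D; F beats D; G beats D; H beats G), so there is no Condorcet loser.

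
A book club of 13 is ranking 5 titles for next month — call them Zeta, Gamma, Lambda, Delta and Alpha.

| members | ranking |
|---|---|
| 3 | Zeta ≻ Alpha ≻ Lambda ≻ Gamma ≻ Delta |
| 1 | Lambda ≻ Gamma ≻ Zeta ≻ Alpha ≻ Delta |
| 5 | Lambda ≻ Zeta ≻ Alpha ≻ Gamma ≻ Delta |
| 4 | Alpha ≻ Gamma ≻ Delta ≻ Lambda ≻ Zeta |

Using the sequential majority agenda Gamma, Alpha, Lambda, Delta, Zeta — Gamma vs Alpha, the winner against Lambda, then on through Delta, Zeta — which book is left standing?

Round 1: Gamma vs Alpha — 1–12, Alpha advances.
Round 2: Alpha vs Lambda — 7–6, Alpha advances.
Round 3: Alpha vs Delta — 13–0, Alpha advances.
Round 4: Alpha vs Zeta — 4–9, Zeta advances.
The agenda winner is Zeta.

Zeta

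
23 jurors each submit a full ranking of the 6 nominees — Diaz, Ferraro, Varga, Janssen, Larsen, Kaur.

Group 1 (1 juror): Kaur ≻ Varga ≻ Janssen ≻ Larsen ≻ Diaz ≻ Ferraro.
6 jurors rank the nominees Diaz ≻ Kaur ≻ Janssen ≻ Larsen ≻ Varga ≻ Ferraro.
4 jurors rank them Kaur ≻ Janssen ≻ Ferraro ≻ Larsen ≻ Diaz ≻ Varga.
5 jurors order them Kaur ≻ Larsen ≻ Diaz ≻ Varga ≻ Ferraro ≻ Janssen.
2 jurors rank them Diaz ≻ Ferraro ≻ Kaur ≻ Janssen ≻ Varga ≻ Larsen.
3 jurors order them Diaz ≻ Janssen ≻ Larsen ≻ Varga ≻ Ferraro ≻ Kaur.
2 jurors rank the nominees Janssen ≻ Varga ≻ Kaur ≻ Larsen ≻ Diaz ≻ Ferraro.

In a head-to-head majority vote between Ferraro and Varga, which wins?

Varga

Ballots ranking Ferraro above Varga: 4 + 2 = 6.
Ballots ranking Varga above Ferraro: 23 − 6 = 17.
Varga wins the head-to-head 17–6.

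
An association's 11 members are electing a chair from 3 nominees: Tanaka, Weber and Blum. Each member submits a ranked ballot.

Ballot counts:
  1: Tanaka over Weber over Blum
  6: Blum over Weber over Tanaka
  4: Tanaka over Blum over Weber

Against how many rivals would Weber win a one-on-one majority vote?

1

Weber against each rival (11 voters):
Weber vs Tanaka: 6 to 5, Weber.
Weber vs Blum: Blum wins 10–1.
Weber beats Tanaka; loses to Blum — 1 pairwise win.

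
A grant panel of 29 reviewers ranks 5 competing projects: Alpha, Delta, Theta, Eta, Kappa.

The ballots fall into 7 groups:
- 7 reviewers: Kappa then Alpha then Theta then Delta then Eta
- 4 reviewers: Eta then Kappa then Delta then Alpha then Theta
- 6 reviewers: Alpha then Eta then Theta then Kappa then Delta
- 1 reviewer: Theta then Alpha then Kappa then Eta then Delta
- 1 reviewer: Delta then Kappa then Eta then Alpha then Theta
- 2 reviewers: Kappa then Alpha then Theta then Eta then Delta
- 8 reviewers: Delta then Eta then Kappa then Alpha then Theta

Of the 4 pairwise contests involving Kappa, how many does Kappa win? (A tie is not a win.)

Kappa against each rival (29 reviewers):
Kappa vs Alpha: Kappa, 22–7.
Kappa vs Delta: Kappa, 20–9.
Kappa vs Theta: Kappa, 22–7.
Kappa vs Eta: Eta wins 18–11.
Kappa beats Alpha, Delta, Theta; loses to Eta — 3 pairwise wins.

3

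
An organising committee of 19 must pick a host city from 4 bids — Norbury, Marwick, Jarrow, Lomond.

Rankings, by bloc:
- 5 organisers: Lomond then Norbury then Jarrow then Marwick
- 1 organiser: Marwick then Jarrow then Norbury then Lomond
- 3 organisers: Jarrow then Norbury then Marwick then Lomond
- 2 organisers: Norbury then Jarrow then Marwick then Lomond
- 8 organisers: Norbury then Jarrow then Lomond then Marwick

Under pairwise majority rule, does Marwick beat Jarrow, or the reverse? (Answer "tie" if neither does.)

Ballots ranking Marwick above Jarrow: 1.
Ballots ranking Jarrow above Marwick: 19 − 1 = 18.
Jarrow wins the head-to-head 18–1.

Jarrow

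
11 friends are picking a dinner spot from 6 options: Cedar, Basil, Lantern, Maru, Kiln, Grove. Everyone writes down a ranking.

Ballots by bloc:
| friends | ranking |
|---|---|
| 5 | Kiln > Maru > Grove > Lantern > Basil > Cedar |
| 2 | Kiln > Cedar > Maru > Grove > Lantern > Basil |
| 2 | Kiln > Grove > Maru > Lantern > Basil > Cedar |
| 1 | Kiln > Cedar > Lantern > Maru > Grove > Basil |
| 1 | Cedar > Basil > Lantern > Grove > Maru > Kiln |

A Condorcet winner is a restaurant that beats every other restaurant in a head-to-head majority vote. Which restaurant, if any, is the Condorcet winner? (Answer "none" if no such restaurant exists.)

Check each pair by majority over 11 ballots:
Cedar vs Basil: 4 to 7, Basil.
Cedar vs Lantern: Cedar preferred on 2+1+1 = 4 ballots; Lantern wins 7–4.
Cedar vs Maru: 4 to 7, Maru.
Cedar vs Kiln: 1 for Cedar, 10 for Kiln — Kiln by 10–1.
Cedar vs Grove: 2+1+1 = 4 for Cedar, 7 for Grove — Grove by 7–4.
Basil vs Lantern: Basil is ranked higher on 1 ballot, Lantern on 10. Lantern wins 10–1.
Basil vs Maru: Basil is ranked higher on 1 ballot, Maru on 10. Maru wins 10–1.
Basil vs Kiln: Basil preferred on 1 ballot; Kiln wins 10–1.
Basil vs Grove: Basil is ranked higher on 1 ballot, Grove on 10. Grove wins 10–1.
Lantern vs Maru: Lantern is ranked higher on 1+1 = 2 ballots, Maru on 9. Maru wins 9–2.
Lantern vs Kiln: Lantern preferred on 1 ballot; Kiln wins 10–1.
Lantern vs Grove: 2 to 9, Grove.
Maru vs Kiln: 1 for Maru, 10 for Kiln — Kiln by 10–1.
Maru vs Grove: 8 to 3, Maru.
Kiln vs Grove: Kiln is ranked higher on 5+2+2+1 = 10 ballots, Grove on 1. Kiln wins 10–1.
Kiln wins every pairwise contest, so Kiln is the Condorcet winner.

Kiln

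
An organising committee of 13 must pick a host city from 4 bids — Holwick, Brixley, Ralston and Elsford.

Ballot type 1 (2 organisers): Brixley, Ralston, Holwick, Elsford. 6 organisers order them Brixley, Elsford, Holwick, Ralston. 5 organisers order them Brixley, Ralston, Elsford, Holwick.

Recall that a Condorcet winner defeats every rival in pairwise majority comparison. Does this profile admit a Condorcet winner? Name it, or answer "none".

Brixley

Pairwise majorities:
Holwick vs Brixley: Brixley wins 13–0.
Holwick vs Ralston: Ralston, 7–6.
Holwick vs Elsford: 2 to 11, Elsford.
Brixley–Ralston: Brixley 13–0.
Brixley vs Elsford: Brixley wins 13–0.
Ralston–Elsford: Ralston 7–6.
Brixley defeats every rival head-to-head and is the Condorcet winner.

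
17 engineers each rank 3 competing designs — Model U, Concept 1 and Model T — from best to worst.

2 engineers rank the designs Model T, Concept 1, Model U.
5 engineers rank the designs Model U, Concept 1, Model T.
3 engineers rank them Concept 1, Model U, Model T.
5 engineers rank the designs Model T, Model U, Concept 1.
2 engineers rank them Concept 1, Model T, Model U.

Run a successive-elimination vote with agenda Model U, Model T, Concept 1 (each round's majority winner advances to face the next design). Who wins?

Round 1: Model U vs Model T — 8–9, Model T advances.
Round 2: Model T vs Concept 1 — 7–10, Concept 1 advances.
Concept 1 survives the agenda.

Concept 1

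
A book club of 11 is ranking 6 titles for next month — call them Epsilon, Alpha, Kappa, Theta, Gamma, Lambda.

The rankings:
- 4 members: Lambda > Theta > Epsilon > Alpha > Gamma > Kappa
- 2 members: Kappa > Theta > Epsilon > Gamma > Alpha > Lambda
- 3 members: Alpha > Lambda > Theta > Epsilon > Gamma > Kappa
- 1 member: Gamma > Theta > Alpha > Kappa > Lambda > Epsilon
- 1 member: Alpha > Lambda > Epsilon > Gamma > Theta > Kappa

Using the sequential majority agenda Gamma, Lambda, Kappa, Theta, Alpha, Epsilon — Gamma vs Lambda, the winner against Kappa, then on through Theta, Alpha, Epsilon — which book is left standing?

Round 1: Gamma vs Lambda — 3–8, Lambda advances.
Round 2: Lambda vs Kappa — 8–3, Lambda advances.
Round 3: Lambda vs Theta — 8–3, Lambda advances.
Round 4: Lambda vs Alpha — 4–7, Alpha advances.
Round 5: Alpha vs Epsilon — 5–6, Epsilon advances.
The agenda winner is Epsilon.

Epsilon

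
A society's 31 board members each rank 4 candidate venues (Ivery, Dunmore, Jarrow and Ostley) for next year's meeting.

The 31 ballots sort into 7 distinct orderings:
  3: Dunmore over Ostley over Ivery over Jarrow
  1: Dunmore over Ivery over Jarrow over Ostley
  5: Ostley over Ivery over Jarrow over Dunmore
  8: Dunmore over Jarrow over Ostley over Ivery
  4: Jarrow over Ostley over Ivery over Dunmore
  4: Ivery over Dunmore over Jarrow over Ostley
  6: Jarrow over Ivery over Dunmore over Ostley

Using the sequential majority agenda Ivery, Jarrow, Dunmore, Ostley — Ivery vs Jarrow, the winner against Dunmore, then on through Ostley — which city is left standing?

Round 1: Ivery vs Jarrow — 13–18, Jarrow advances.
Round 2: Jarrow vs Dunmore — 15–16, Dunmore advances.
Round 3: Dunmore vs Ostley — 22–9, Dunmore advances.
The agenda winner is Dunmore.

Dunmore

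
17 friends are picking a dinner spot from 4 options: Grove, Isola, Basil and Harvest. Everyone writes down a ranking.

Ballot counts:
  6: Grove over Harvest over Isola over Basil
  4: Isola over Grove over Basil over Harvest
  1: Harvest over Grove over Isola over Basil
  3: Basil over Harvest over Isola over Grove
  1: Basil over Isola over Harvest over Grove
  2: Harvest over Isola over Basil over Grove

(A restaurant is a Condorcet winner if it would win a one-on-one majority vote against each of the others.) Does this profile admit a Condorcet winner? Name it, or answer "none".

none

Check each pair by majority over 17 ballots:
Grove vs Isola: Isola, 10–7.
Grove vs Basil: Grove wins 11–6.
Grove vs Harvest: Grove wins 10–7.
Isola vs Basil: Isola wins 13–4.
Isola vs Harvest: Harvest wins 12–5.
Basil vs Harvest: Harvest, 9–8.
No restaurant is unbeaten: Grove loses to Isola; Isola loses to Harvest; Basil loses to Grove; Harvest loses to Grove. In particular Grove beats Harvest beats Isola beats Grove is a majority cycle — no Condorcet winner exists.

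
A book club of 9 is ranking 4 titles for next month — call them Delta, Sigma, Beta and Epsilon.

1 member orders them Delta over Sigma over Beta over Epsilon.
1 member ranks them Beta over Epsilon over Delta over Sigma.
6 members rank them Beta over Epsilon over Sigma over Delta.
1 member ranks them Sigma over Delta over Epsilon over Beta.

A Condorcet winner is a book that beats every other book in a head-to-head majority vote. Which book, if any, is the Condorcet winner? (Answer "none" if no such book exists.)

Beta

Head-to-head results (9 members):
Delta vs Sigma: 2 to 7, Sigma.
Delta–Beta: Beta 7–2.
Delta vs Epsilon: 1+1 = 2 for Delta, 7 for Epsilon — Epsilon by 7–2.
Sigma vs Beta: Beta wins 7–2.
Sigma vs Epsilon: 1+1 = 2 for Sigma, 7 for Epsilon — Epsilon by 7–2.
Beta vs Epsilon: Beta preferred on 1+1+6 = 8 ballots; Beta wins 8–1.
Beta beats each of Delta, Sigma, Epsilon — Beta is the Condorcet winner.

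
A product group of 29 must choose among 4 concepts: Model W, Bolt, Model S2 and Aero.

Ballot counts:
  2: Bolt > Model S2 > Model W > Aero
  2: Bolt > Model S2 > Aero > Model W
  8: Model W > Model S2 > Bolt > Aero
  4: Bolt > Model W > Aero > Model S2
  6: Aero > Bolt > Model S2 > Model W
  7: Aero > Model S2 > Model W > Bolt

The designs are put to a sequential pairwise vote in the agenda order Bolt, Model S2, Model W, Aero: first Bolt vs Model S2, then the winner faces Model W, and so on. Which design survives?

Aero

Round 1: Bolt vs Model S2 — 14–15, Model S2 advances.
Round 2: Model S2 vs Model W — 17–12, Model S2 advances.
Round 3: Model S2 vs Aero — 12–17, Aero advances.
The agenda winner is Aero.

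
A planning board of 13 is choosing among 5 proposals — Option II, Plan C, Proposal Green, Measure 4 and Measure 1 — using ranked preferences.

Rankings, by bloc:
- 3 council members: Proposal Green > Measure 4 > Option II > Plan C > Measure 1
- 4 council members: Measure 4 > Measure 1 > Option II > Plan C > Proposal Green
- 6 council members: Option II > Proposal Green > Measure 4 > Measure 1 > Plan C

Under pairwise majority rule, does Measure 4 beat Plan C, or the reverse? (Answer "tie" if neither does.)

Measure 4

Ballots ranking Measure 4 above Plan C: 3 + 4 + 6 = 13.
Ballots ranking Plan C above Measure 4: 13 − 13 = 0.
Measure 4 wins the head-to-head 13–0.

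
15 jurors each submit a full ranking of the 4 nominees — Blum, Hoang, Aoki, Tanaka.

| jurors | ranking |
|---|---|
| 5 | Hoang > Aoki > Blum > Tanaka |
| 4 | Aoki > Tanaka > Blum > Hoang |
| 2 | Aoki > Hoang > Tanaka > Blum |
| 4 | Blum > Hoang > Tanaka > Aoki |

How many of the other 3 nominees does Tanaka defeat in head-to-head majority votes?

Tanaka against each rival (15 jurors):
Tanaka–Blum: Blum 9–6.
Tanaka vs Hoang: Hoang, 11–4.
Tanaka–Aoki: Aoki 11–4.
Tanaka beats no one; loses to Blum, Hoang, Aoki — 0 pairwise wins.

0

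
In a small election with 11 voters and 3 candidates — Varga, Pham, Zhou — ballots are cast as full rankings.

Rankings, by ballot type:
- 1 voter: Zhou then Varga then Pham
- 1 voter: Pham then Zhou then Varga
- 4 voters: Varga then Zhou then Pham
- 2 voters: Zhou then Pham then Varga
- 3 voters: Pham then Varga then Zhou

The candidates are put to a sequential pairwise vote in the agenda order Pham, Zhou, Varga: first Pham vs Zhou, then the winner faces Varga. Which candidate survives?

Varga

Round 1: Pham vs Zhou — 4–7, Zhou advances.
Round 2: Zhou vs Varga — 4–7, Varga advances.
Varga survives the agenda.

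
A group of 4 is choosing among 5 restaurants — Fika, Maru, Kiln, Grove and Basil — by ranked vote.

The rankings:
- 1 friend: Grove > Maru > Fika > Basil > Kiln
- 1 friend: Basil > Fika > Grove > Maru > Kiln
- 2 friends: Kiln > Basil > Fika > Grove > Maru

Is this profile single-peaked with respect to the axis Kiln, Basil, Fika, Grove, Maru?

yes

Axis positions: Kiln=1, Basil=2, Fika=3, Grove=4, Maru=5.
Cluster 1 (peak Grove at position 4): ranking walks positions 4-5-3-2-1, expanding outward from the peak — single-peaked.
Cluster 2 (peak Basil at position 2): ranking walks positions 2-3-4-5-1, expanding outward from the peak — single-peaked.
Cluster 3 (peak Kiln at position 1): ranking walks positions 1-2-3-4-5, expanding outward from the peak — single-peaked.
Every ranking is single-peaked on this axis.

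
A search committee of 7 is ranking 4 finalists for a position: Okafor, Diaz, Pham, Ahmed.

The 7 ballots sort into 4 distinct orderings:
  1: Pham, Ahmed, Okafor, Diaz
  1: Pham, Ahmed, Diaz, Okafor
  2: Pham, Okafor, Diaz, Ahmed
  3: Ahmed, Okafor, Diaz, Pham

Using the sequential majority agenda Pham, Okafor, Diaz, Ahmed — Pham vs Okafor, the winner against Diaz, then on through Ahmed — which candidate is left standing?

Pham

Round 1: Pham vs Okafor — 4–3, Pham advances.
Round 2: Pham vs Diaz — 4–3, Pham advances.
Round 3: Pham vs Ahmed — 4–3, Pham advances.
The agenda winner is Pham.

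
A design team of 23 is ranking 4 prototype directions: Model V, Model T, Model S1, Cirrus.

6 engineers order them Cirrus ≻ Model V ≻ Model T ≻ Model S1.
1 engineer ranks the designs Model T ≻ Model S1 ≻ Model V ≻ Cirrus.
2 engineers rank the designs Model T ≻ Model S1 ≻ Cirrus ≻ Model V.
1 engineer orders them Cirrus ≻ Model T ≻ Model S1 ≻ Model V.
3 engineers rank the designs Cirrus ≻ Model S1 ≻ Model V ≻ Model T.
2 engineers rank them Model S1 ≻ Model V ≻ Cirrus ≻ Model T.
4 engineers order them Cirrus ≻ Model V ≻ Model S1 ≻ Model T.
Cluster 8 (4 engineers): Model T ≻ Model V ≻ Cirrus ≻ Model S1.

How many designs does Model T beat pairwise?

1

Model T against each rival (23 engineers):
Model T vs Model V: Model V, 15–8.
Model T–Model S1: Model T 14–9.
Model T vs Cirrus: 1+2+4 = 7 for Model T, 16 for Cirrus — Cirrus by 16–7.
Model T beats Model S1; loses to Model V, Cirrus — 1 pairwise win.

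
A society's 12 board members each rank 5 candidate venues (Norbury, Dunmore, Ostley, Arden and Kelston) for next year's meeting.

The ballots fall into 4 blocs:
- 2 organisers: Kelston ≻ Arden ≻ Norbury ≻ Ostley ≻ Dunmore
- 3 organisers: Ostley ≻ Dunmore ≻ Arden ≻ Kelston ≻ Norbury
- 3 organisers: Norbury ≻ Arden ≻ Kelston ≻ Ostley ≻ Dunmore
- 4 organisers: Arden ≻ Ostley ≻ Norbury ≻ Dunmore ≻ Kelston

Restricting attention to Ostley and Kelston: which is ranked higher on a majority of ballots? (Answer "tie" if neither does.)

Ostley

Ballots ranking Ostley above Kelston: 3 + 4 = 7.
Ballots ranking Kelston above Ostley: 12 − 7 = 5.
Ostley wins the head-to-head 7–5.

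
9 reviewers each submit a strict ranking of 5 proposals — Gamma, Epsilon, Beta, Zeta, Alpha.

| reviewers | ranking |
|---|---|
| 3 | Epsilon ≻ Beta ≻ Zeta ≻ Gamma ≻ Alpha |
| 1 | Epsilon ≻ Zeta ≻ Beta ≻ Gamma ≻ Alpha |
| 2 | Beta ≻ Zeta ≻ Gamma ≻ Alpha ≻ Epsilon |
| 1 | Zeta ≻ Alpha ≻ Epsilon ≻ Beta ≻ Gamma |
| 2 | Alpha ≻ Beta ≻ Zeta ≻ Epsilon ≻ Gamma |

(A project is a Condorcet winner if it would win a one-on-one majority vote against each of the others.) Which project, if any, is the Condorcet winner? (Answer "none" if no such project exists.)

Check each pair by majority over 9 ballots:
Gamma vs Epsilon: Gamma is ranked higher on 2 ballots, Epsilon on 7. Epsilon wins 7–2.
Gamma–Beta: Beta 9–0.
Gamma vs Zeta: Gamma is ranked higher on 0 ballots, Zeta on 9. Zeta wins 9–0.
Gamma–Alpha: Gamma 6–3.
Epsilon–Beta: Epsilon 5–4.
Epsilon vs Zeta: Zeta wins 5–4.
Epsilon vs Alpha: 3+1 = 4 for Epsilon, 5 for Alpha — Alpha by 5–4.
Beta vs Zeta: 7 to 2, Beta.
Beta–Alpha: Beta 6–3.
Zeta vs Alpha: 3+1+2+1 = 7 for Zeta, 2 for Alpha — Zeta by 7–2.
Each project drops at least one matchup (Gamma loses to Epsilon; Epsilon loses to Zeta; Beta loses to Epsilon; Zeta loses to Beta; Alpha loses to Gamma); the cycle Gamma → Alpha → Epsilon → Gamma rules out a Condorcet winner.

none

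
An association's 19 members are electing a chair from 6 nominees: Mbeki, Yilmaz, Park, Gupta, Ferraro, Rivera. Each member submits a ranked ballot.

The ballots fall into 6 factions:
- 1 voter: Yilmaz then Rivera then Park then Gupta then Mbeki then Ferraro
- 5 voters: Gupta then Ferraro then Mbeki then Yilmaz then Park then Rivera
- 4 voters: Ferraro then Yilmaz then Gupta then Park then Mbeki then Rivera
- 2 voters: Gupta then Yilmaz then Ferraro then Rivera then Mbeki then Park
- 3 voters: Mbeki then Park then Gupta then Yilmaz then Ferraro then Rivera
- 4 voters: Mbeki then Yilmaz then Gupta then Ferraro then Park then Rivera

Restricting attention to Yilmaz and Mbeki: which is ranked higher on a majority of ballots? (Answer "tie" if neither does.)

Ballots ranking Yilmaz above Mbeki: 1 + 4 + 2 = 7.
Ballots ranking Mbeki above Yilmaz: 19 − 7 = 12.
Mbeki wins the head-to-head 12–7.

Mbeki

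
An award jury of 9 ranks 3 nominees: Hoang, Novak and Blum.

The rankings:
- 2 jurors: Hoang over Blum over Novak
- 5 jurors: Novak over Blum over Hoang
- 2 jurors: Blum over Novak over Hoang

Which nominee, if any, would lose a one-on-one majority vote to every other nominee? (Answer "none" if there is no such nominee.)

Hoang

Pairwise majorities:
Hoang vs Novak: Novak, 7–2.
Hoang–Blum: Blum 7–2.
Novak vs Blum: Novak is ranked higher on 5 ballots, Blum on 4. Novak wins 5–4.
Hoang loses to every other nominee — it is the Condorcet loser.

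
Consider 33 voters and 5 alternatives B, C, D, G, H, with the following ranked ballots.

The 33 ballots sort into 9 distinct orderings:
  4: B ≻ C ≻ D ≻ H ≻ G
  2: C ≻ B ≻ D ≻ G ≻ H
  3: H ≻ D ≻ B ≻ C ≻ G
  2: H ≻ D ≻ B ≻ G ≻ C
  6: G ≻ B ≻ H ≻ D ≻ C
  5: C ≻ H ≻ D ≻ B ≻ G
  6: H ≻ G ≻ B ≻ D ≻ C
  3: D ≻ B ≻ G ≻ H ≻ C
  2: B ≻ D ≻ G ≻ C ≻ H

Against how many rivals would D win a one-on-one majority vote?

D against each rival (33 voters):
D vs B: D preferred on 3+2+5+3 = 13 ballots; B wins 20–13.
D–C: D 22–11.
D vs G: D preferred on 21 ballots; D wins 21–12.
D vs H: 4+2+3+2 = 11 for D, 22 for H — H by 22–11.
D beats C, G; loses to B, H — 2 pairwise wins.

2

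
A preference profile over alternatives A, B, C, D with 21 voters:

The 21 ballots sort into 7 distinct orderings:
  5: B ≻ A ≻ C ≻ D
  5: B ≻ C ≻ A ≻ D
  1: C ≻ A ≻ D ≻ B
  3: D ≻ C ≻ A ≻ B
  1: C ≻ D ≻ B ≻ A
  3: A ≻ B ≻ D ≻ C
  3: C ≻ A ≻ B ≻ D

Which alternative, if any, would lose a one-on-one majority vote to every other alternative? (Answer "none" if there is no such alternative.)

Pairwise majorities:
A vs B: B, 11–10.
A–C: C 13–8.
A vs D: A is ranked higher on 5+5+1+3+3 = 17 ballots, D on 4. A wins 17–4.
B vs C: B wins 13–8.
B vs D: B preferred on 5+5+3+3 = 16 ballots; B wins 16–5.
C vs D: 5+5+1+1+3 = 15 for C, 6 for D — C by 15–6.
Only D has no wins; D is the Condorcet loser.

D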